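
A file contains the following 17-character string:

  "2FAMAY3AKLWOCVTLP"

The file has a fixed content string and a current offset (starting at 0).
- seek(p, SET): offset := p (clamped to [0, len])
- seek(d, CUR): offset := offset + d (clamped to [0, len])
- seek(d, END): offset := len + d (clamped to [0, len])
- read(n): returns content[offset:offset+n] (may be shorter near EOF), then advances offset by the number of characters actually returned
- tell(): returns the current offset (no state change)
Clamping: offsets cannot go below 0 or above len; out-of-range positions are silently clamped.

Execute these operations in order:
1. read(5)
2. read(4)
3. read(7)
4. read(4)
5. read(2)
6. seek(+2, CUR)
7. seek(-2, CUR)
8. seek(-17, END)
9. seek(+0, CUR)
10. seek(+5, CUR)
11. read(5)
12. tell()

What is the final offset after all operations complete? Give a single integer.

After 1 (read(5)): returned '2FAMA', offset=5
After 2 (read(4)): returned 'Y3AK', offset=9
After 3 (read(7)): returned 'LWOCVTL', offset=16
After 4 (read(4)): returned 'P', offset=17
After 5 (read(2)): returned '', offset=17
After 6 (seek(+2, CUR)): offset=17
After 7 (seek(-2, CUR)): offset=15
After 8 (seek(-17, END)): offset=0
After 9 (seek(+0, CUR)): offset=0
After 10 (seek(+5, CUR)): offset=5
After 11 (read(5)): returned 'Y3AKL', offset=10
After 12 (tell()): offset=10

Answer: 10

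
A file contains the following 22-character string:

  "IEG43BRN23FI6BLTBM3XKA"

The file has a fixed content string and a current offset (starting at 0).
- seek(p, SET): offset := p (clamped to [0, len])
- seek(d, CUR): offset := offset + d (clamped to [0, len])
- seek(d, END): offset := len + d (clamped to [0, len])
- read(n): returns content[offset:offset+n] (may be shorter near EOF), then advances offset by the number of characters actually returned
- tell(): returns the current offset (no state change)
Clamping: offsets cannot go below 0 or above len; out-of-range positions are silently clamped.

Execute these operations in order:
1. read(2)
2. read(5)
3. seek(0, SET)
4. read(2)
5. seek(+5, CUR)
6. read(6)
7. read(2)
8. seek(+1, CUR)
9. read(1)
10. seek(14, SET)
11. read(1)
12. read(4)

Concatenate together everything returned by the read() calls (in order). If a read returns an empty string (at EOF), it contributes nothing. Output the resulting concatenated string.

Answer: IEG43BRIEN23FI6BLBLTBM3

Derivation:
After 1 (read(2)): returned 'IE', offset=2
After 2 (read(5)): returned 'G43BR', offset=7
After 3 (seek(0, SET)): offset=0
After 4 (read(2)): returned 'IE', offset=2
After 5 (seek(+5, CUR)): offset=7
After 6 (read(6)): returned 'N23FI6', offset=13
After 7 (read(2)): returned 'BL', offset=15
After 8 (seek(+1, CUR)): offset=16
After 9 (read(1)): returned 'B', offset=17
After 10 (seek(14, SET)): offset=14
After 11 (read(1)): returned 'L', offset=15
After 12 (read(4)): returned 'TBM3', offset=19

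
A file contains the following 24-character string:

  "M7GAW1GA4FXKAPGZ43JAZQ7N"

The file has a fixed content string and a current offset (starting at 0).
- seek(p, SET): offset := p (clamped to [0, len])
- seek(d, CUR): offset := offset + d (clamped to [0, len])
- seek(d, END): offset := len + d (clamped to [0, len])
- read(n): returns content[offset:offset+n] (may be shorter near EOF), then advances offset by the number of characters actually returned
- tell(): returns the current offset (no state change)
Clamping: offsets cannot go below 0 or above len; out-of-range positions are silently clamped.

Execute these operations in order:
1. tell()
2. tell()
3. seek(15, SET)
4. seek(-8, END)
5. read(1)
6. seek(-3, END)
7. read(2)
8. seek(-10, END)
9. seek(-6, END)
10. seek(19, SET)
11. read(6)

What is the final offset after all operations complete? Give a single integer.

Answer: 24

Derivation:
After 1 (tell()): offset=0
After 2 (tell()): offset=0
After 3 (seek(15, SET)): offset=15
After 4 (seek(-8, END)): offset=16
After 5 (read(1)): returned '4', offset=17
After 6 (seek(-3, END)): offset=21
After 7 (read(2)): returned 'Q7', offset=23
After 8 (seek(-10, END)): offset=14
After 9 (seek(-6, END)): offset=18
After 10 (seek(19, SET)): offset=19
After 11 (read(6)): returned 'AZQ7N', offset=24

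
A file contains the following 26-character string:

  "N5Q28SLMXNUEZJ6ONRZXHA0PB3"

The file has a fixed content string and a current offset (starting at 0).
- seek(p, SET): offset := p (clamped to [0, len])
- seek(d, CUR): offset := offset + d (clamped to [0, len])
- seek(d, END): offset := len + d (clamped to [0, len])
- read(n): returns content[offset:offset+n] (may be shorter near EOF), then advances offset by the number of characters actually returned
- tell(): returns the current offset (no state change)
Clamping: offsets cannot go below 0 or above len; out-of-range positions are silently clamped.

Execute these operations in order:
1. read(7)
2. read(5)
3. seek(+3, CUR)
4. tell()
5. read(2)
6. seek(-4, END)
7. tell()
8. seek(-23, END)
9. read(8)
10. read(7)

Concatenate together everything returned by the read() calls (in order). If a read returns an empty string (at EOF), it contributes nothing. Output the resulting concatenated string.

After 1 (read(7)): returned 'N5Q28SL', offset=7
After 2 (read(5)): returned 'MXNUE', offset=12
After 3 (seek(+3, CUR)): offset=15
After 4 (tell()): offset=15
After 5 (read(2)): returned 'ON', offset=17
After 6 (seek(-4, END)): offset=22
After 7 (tell()): offset=22
After 8 (seek(-23, END)): offset=3
After 9 (read(8)): returned '28SLMXNU', offset=11
After 10 (read(7)): returned 'EZJ6ONR', offset=18

Answer: N5Q28SLMXNUEON28SLMXNUEZJ6ONR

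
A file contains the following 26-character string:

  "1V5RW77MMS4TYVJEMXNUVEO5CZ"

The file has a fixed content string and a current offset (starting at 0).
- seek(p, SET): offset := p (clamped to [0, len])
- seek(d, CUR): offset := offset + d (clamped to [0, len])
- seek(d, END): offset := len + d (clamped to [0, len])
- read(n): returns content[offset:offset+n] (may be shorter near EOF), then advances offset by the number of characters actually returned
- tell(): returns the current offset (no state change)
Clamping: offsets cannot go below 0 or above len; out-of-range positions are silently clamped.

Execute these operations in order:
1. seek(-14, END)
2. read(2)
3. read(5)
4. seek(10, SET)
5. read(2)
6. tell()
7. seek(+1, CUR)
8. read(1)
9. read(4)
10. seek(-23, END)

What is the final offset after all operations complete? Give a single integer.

Answer: 3

Derivation:
After 1 (seek(-14, END)): offset=12
After 2 (read(2)): returned 'YV', offset=14
After 3 (read(5)): returned 'JEMXN', offset=19
After 4 (seek(10, SET)): offset=10
After 5 (read(2)): returned '4T', offset=12
After 6 (tell()): offset=12
After 7 (seek(+1, CUR)): offset=13
After 8 (read(1)): returned 'V', offset=14
After 9 (read(4)): returned 'JEMX', offset=18
After 10 (seek(-23, END)): offset=3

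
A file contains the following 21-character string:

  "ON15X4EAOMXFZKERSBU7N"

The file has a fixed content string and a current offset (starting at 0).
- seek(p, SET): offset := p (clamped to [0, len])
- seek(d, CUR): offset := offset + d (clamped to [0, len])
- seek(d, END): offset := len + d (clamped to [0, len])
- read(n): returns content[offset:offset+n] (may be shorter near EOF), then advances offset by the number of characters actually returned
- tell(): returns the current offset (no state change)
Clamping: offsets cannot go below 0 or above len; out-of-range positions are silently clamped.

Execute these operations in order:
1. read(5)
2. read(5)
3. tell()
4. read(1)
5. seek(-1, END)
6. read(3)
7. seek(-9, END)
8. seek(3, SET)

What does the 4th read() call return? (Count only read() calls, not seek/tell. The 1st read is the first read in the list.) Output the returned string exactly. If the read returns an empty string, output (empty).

Answer: N

Derivation:
After 1 (read(5)): returned 'ON15X', offset=5
After 2 (read(5)): returned '4EAOM', offset=10
After 3 (tell()): offset=10
After 4 (read(1)): returned 'X', offset=11
After 5 (seek(-1, END)): offset=20
After 6 (read(3)): returned 'N', offset=21
After 7 (seek(-9, END)): offset=12
After 8 (seek(3, SET)): offset=3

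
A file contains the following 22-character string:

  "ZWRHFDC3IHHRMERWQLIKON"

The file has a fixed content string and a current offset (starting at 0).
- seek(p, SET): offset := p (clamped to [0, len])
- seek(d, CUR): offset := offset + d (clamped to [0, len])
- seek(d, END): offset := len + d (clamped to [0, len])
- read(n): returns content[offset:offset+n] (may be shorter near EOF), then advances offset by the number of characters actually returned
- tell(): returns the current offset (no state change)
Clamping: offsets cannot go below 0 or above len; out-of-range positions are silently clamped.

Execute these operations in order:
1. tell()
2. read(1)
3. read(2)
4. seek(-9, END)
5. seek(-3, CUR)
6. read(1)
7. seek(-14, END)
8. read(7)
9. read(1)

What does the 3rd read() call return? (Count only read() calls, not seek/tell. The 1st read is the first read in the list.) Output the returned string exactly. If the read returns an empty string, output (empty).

After 1 (tell()): offset=0
After 2 (read(1)): returned 'Z', offset=1
After 3 (read(2)): returned 'WR', offset=3
After 4 (seek(-9, END)): offset=13
After 5 (seek(-3, CUR)): offset=10
After 6 (read(1)): returned 'H', offset=11
After 7 (seek(-14, END)): offset=8
After 8 (read(7)): returned 'IHHRMER', offset=15
After 9 (read(1)): returned 'W', offset=16

Answer: H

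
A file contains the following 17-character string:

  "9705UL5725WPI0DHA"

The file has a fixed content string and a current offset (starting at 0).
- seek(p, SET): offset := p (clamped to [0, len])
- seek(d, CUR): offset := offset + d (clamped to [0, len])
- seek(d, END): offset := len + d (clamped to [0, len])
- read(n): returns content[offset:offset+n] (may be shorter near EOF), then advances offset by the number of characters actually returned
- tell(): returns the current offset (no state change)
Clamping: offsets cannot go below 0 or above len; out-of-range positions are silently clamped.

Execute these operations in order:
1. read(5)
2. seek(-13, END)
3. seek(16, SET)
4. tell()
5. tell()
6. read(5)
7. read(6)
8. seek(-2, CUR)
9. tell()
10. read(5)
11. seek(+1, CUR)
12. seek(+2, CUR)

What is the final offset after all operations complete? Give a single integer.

After 1 (read(5)): returned '9705U', offset=5
After 2 (seek(-13, END)): offset=4
After 3 (seek(16, SET)): offset=16
After 4 (tell()): offset=16
After 5 (tell()): offset=16
After 6 (read(5)): returned 'A', offset=17
After 7 (read(6)): returned '', offset=17
After 8 (seek(-2, CUR)): offset=15
After 9 (tell()): offset=15
After 10 (read(5)): returned 'HA', offset=17
After 11 (seek(+1, CUR)): offset=17
After 12 (seek(+2, CUR)): offset=17

Answer: 17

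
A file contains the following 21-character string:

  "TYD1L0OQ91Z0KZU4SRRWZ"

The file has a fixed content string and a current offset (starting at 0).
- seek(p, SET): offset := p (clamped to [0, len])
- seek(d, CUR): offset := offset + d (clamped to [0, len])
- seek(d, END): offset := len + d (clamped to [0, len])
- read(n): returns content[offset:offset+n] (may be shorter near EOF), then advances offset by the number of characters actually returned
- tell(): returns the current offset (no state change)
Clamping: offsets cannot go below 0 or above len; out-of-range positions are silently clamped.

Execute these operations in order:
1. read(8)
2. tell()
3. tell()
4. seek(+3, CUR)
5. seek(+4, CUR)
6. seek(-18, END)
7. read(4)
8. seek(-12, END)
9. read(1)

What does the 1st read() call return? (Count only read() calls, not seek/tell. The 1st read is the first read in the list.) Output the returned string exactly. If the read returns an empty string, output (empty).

Answer: TYD1L0OQ

Derivation:
After 1 (read(8)): returned 'TYD1L0OQ', offset=8
After 2 (tell()): offset=8
After 3 (tell()): offset=8
After 4 (seek(+3, CUR)): offset=11
After 5 (seek(+4, CUR)): offset=15
After 6 (seek(-18, END)): offset=3
After 7 (read(4)): returned '1L0O', offset=7
After 8 (seek(-12, END)): offset=9
After 9 (read(1)): returned '1', offset=10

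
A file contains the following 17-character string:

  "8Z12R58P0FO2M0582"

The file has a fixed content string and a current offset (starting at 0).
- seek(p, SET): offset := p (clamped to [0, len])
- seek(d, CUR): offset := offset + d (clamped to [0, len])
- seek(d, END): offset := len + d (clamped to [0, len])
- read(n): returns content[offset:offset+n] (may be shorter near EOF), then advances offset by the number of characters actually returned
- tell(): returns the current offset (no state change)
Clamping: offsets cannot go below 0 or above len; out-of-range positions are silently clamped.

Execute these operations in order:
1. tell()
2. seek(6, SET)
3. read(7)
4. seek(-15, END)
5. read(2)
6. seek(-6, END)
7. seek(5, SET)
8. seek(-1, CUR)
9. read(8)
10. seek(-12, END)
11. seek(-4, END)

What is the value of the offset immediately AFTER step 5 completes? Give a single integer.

Answer: 4

Derivation:
After 1 (tell()): offset=0
After 2 (seek(6, SET)): offset=6
After 3 (read(7)): returned '8P0FO2M', offset=13
After 4 (seek(-15, END)): offset=2
After 5 (read(2)): returned '12', offset=4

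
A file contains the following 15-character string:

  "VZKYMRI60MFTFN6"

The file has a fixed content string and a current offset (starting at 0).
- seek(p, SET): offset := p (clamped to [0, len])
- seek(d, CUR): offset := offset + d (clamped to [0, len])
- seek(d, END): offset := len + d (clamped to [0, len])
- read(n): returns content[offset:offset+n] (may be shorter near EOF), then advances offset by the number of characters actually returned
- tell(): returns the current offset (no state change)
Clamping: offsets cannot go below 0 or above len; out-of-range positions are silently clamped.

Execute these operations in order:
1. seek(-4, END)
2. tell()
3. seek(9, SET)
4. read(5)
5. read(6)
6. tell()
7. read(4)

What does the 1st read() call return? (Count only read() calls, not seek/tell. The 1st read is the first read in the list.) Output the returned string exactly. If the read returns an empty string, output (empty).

After 1 (seek(-4, END)): offset=11
After 2 (tell()): offset=11
After 3 (seek(9, SET)): offset=9
After 4 (read(5)): returned 'MFTFN', offset=14
After 5 (read(6)): returned '6', offset=15
After 6 (tell()): offset=15
After 7 (read(4)): returned '', offset=15

Answer: MFTFN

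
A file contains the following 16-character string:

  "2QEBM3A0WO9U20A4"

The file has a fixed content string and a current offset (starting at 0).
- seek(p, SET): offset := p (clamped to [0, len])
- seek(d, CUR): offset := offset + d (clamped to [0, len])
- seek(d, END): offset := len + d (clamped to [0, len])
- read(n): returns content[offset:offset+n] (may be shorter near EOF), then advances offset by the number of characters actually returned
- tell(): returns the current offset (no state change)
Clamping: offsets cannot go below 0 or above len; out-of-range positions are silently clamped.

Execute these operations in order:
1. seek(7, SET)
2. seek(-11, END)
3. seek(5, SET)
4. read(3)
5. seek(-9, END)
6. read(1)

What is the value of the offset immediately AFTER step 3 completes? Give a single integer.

After 1 (seek(7, SET)): offset=7
After 2 (seek(-11, END)): offset=5
After 3 (seek(5, SET)): offset=5

Answer: 5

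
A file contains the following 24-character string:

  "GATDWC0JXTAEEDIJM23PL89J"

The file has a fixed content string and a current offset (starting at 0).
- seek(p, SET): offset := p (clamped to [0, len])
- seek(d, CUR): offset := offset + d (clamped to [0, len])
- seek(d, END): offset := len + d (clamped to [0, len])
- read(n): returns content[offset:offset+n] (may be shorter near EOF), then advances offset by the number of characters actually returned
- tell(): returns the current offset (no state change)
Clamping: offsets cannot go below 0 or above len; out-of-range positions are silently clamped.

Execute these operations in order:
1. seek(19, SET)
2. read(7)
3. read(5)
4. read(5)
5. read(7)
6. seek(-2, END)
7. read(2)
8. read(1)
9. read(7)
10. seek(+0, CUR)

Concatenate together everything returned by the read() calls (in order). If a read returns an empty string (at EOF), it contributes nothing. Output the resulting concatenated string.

After 1 (seek(19, SET)): offset=19
After 2 (read(7)): returned 'PL89J', offset=24
After 3 (read(5)): returned '', offset=24
After 4 (read(5)): returned '', offset=24
After 5 (read(7)): returned '', offset=24
After 6 (seek(-2, END)): offset=22
After 7 (read(2)): returned '9J', offset=24
After 8 (read(1)): returned '', offset=24
After 9 (read(7)): returned '', offset=24
After 10 (seek(+0, CUR)): offset=24

Answer: PL89J9J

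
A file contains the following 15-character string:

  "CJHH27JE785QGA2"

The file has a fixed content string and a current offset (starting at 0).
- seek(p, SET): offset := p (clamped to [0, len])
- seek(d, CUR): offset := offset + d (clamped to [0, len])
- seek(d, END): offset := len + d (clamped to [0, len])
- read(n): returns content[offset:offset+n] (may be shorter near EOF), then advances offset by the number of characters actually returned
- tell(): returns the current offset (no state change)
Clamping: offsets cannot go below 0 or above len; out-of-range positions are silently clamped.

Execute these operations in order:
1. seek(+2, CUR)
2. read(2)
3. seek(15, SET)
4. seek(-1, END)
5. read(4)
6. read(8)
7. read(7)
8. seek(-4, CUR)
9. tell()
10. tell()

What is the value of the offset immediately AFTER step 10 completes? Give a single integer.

Answer: 11

Derivation:
After 1 (seek(+2, CUR)): offset=2
After 2 (read(2)): returned 'HH', offset=4
After 3 (seek(15, SET)): offset=15
After 4 (seek(-1, END)): offset=14
After 5 (read(4)): returned '2', offset=15
After 6 (read(8)): returned '', offset=15
After 7 (read(7)): returned '', offset=15
After 8 (seek(-4, CUR)): offset=11
After 9 (tell()): offset=11
After 10 (tell()): offset=11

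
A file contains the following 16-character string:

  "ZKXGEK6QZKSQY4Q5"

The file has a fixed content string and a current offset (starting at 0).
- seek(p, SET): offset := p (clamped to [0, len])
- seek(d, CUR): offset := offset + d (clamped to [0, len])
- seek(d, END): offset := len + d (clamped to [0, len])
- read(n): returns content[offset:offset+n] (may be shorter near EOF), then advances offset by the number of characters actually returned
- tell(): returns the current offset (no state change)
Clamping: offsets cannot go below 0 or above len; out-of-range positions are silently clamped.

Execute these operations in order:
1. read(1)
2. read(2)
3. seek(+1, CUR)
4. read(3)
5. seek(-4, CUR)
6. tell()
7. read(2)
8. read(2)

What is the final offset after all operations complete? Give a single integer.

After 1 (read(1)): returned 'Z', offset=1
After 2 (read(2)): returned 'KX', offset=3
After 3 (seek(+1, CUR)): offset=4
After 4 (read(3)): returned 'EK6', offset=7
After 5 (seek(-4, CUR)): offset=3
After 6 (tell()): offset=3
After 7 (read(2)): returned 'GE', offset=5
After 8 (read(2)): returned 'K6', offset=7

Answer: 7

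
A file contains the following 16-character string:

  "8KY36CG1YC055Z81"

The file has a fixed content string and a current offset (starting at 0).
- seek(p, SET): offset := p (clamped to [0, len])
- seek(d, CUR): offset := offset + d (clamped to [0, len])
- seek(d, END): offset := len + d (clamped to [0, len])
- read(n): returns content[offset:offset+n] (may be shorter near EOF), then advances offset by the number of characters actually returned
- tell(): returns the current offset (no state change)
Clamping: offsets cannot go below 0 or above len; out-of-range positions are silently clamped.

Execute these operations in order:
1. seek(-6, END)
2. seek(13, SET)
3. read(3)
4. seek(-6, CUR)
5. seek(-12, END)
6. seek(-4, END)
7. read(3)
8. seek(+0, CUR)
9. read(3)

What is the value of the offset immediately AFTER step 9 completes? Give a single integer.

After 1 (seek(-6, END)): offset=10
After 2 (seek(13, SET)): offset=13
After 3 (read(3)): returned 'Z81', offset=16
After 4 (seek(-6, CUR)): offset=10
After 5 (seek(-12, END)): offset=4
After 6 (seek(-4, END)): offset=12
After 7 (read(3)): returned '5Z8', offset=15
After 8 (seek(+0, CUR)): offset=15
After 9 (read(3)): returned '1', offset=16

Answer: 16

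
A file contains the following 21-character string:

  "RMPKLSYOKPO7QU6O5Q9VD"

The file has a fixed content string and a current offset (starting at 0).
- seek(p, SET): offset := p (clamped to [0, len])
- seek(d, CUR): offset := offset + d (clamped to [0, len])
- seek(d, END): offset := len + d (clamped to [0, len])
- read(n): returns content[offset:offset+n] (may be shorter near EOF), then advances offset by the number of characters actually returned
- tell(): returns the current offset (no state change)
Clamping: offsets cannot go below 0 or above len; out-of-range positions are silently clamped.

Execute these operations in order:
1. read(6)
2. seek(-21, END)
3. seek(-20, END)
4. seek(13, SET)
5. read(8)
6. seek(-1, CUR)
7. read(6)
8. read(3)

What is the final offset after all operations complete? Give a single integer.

After 1 (read(6)): returned 'RMPKLS', offset=6
After 2 (seek(-21, END)): offset=0
After 3 (seek(-20, END)): offset=1
After 4 (seek(13, SET)): offset=13
After 5 (read(8)): returned 'U6O5Q9VD', offset=21
After 6 (seek(-1, CUR)): offset=20
After 7 (read(6)): returned 'D', offset=21
After 8 (read(3)): returned '', offset=21

Answer: 21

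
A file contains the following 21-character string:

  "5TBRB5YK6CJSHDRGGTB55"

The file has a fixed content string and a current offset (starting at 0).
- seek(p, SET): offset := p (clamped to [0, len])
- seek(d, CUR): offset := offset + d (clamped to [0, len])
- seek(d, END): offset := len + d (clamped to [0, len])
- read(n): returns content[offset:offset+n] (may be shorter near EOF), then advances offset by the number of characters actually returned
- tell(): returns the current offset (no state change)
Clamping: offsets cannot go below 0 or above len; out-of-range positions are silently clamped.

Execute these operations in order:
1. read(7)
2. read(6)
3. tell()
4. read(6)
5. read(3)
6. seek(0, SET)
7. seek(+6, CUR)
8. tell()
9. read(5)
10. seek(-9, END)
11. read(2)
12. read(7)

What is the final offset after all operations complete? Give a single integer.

After 1 (read(7)): returned '5TBRB5Y', offset=7
After 2 (read(6)): returned 'K6CJSH', offset=13
After 3 (tell()): offset=13
After 4 (read(6)): returned 'DRGGTB', offset=19
After 5 (read(3)): returned '55', offset=21
After 6 (seek(0, SET)): offset=0
After 7 (seek(+6, CUR)): offset=6
After 8 (tell()): offset=6
After 9 (read(5)): returned 'YK6CJ', offset=11
After 10 (seek(-9, END)): offset=12
After 11 (read(2)): returned 'HD', offset=14
After 12 (read(7)): returned 'RGGTB55', offset=21

Answer: 21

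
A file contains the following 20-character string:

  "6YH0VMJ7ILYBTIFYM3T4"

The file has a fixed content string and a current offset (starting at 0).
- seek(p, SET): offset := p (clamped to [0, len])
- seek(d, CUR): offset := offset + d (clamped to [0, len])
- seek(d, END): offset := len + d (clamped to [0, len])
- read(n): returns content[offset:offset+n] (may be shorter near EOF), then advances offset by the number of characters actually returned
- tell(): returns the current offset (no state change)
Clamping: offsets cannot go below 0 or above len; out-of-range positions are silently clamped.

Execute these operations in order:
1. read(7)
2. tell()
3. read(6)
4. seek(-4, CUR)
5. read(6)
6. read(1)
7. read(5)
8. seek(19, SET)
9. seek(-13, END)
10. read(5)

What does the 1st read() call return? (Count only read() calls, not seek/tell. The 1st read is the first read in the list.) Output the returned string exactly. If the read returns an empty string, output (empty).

Answer: 6YH0VMJ

Derivation:
After 1 (read(7)): returned '6YH0VMJ', offset=7
After 2 (tell()): offset=7
After 3 (read(6)): returned '7ILYBT', offset=13
After 4 (seek(-4, CUR)): offset=9
After 5 (read(6)): returned 'LYBTIF', offset=15
After 6 (read(1)): returned 'Y', offset=16
After 7 (read(5)): returned 'M3T4', offset=20
After 8 (seek(19, SET)): offset=19
After 9 (seek(-13, END)): offset=7
After 10 (read(5)): returned '7ILYB', offset=12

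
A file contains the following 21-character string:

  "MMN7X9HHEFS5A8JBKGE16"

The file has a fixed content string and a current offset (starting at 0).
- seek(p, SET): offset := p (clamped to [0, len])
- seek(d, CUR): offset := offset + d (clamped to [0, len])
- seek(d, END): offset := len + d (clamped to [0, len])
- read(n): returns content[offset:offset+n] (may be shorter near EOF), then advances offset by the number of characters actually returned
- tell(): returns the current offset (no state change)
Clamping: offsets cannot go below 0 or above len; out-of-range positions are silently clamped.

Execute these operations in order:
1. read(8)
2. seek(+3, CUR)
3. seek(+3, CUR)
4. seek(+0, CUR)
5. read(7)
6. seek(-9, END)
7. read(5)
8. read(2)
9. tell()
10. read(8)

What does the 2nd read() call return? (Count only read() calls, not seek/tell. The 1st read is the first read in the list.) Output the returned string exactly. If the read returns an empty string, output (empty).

After 1 (read(8)): returned 'MMN7X9HH', offset=8
After 2 (seek(+3, CUR)): offset=11
After 3 (seek(+3, CUR)): offset=14
After 4 (seek(+0, CUR)): offset=14
After 5 (read(7)): returned 'JBKGE16', offset=21
After 6 (seek(-9, END)): offset=12
After 7 (read(5)): returned 'A8JBK', offset=17
After 8 (read(2)): returned 'GE', offset=19
After 9 (tell()): offset=19
After 10 (read(8)): returned '16', offset=21

Answer: JBKGE16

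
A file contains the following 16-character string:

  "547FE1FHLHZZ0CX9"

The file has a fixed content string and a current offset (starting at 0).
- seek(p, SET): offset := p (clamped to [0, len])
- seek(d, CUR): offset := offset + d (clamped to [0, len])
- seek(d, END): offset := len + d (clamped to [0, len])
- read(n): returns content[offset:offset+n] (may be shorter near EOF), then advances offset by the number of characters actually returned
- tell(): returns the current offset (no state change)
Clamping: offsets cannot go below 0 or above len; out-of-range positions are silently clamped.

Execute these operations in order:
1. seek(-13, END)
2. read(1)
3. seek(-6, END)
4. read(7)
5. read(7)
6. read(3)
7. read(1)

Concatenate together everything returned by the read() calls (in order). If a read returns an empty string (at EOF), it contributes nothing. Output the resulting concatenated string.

Answer: FZZ0CX9

Derivation:
After 1 (seek(-13, END)): offset=3
After 2 (read(1)): returned 'F', offset=4
After 3 (seek(-6, END)): offset=10
After 4 (read(7)): returned 'ZZ0CX9', offset=16
After 5 (read(7)): returned '', offset=16
After 6 (read(3)): returned '', offset=16
After 7 (read(1)): returned '', offset=16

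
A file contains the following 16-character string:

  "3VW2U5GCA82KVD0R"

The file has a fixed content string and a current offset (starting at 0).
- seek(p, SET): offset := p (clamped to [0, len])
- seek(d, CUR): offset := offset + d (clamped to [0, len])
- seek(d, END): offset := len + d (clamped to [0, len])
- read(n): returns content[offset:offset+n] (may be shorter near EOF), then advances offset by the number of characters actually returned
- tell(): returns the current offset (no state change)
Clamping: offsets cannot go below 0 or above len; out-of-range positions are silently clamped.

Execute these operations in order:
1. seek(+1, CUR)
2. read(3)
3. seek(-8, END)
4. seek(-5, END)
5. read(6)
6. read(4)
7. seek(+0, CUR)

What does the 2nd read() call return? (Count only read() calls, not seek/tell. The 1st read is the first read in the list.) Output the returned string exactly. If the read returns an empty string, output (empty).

After 1 (seek(+1, CUR)): offset=1
After 2 (read(3)): returned 'VW2', offset=4
After 3 (seek(-8, END)): offset=8
After 4 (seek(-5, END)): offset=11
After 5 (read(6)): returned 'KVD0R', offset=16
After 6 (read(4)): returned '', offset=16
After 7 (seek(+0, CUR)): offset=16

Answer: KVD0R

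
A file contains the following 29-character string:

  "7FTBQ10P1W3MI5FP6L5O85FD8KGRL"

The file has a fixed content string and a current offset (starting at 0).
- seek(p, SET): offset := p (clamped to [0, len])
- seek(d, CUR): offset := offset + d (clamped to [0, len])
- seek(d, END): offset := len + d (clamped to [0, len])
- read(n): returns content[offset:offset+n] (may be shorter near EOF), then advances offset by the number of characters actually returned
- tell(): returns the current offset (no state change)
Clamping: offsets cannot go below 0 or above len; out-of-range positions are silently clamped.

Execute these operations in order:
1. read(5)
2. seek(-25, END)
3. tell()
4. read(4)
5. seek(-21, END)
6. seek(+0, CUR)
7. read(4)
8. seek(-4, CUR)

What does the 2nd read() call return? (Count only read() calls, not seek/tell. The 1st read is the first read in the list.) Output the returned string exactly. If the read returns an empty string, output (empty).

Answer: Q10P

Derivation:
After 1 (read(5)): returned '7FTBQ', offset=5
After 2 (seek(-25, END)): offset=4
After 3 (tell()): offset=4
After 4 (read(4)): returned 'Q10P', offset=8
After 5 (seek(-21, END)): offset=8
After 6 (seek(+0, CUR)): offset=8
After 7 (read(4)): returned '1W3M', offset=12
After 8 (seek(-4, CUR)): offset=8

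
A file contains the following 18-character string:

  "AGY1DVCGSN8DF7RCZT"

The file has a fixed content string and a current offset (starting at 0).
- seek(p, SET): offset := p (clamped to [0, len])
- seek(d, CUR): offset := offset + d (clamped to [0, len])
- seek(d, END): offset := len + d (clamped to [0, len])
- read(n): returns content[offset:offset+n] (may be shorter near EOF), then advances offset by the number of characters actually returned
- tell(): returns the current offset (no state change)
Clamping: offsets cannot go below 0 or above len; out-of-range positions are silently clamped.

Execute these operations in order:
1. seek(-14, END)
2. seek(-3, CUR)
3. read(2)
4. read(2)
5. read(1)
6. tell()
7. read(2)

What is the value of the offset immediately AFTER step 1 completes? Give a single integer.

After 1 (seek(-14, END)): offset=4

Answer: 4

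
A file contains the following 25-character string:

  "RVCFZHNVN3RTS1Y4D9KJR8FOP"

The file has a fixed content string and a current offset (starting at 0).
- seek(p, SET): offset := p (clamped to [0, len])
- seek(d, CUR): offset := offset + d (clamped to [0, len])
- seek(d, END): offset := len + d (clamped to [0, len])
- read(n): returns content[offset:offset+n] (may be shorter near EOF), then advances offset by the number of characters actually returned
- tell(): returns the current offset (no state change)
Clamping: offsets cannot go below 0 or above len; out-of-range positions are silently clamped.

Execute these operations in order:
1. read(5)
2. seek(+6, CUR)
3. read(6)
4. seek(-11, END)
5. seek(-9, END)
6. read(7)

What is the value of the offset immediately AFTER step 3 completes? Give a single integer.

After 1 (read(5)): returned 'RVCFZ', offset=5
After 2 (seek(+6, CUR)): offset=11
After 3 (read(6)): returned 'TS1Y4D', offset=17

Answer: 17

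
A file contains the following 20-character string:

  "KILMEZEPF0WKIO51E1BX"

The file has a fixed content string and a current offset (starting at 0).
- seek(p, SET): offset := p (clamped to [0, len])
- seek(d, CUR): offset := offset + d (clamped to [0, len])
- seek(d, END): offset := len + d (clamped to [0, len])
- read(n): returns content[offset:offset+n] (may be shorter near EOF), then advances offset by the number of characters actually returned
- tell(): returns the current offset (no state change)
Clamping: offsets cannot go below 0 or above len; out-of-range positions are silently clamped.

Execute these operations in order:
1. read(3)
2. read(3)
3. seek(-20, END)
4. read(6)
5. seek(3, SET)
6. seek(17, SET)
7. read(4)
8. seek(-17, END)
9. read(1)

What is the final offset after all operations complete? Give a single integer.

After 1 (read(3)): returned 'KIL', offset=3
After 2 (read(3)): returned 'MEZ', offset=6
After 3 (seek(-20, END)): offset=0
After 4 (read(6)): returned 'KILMEZ', offset=6
After 5 (seek(3, SET)): offset=3
After 6 (seek(17, SET)): offset=17
After 7 (read(4)): returned '1BX', offset=20
After 8 (seek(-17, END)): offset=3
After 9 (read(1)): returned 'M', offset=4

Answer: 4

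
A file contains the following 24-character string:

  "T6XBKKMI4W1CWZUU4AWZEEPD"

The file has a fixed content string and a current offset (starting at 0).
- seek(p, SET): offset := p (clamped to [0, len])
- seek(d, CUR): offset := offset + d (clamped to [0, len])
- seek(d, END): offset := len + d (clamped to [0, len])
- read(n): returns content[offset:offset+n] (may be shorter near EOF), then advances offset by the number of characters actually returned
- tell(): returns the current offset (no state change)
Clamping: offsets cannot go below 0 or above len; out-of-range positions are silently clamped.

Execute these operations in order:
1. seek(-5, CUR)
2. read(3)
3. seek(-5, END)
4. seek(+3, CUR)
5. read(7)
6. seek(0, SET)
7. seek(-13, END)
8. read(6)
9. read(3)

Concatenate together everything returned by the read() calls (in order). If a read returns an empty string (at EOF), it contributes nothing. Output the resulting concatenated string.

After 1 (seek(-5, CUR)): offset=0
After 2 (read(3)): returned 'T6X', offset=3
After 3 (seek(-5, END)): offset=19
After 4 (seek(+3, CUR)): offset=22
After 5 (read(7)): returned 'PD', offset=24
After 6 (seek(0, SET)): offset=0
After 7 (seek(-13, END)): offset=11
After 8 (read(6)): returned 'CWZUU4', offset=17
After 9 (read(3)): returned 'AWZ', offset=20

Answer: T6XPDCWZUU4AWZ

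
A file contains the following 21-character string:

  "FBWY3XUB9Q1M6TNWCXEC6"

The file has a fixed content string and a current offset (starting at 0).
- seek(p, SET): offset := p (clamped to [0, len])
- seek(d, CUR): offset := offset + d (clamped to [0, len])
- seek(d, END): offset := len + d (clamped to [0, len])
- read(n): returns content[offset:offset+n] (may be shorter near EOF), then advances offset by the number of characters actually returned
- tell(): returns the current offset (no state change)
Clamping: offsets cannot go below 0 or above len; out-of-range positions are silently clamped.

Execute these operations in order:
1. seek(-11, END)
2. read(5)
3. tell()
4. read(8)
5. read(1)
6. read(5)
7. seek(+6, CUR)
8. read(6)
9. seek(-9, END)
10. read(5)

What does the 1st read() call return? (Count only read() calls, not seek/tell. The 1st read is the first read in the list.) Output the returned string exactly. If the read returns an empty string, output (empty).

Answer: 1M6TN

Derivation:
After 1 (seek(-11, END)): offset=10
After 2 (read(5)): returned '1M6TN', offset=15
After 3 (tell()): offset=15
After 4 (read(8)): returned 'WCXEC6', offset=21
After 5 (read(1)): returned '', offset=21
After 6 (read(5)): returned '', offset=21
After 7 (seek(+6, CUR)): offset=21
After 8 (read(6)): returned '', offset=21
After 9 (seek(-9, END)): offset=12
After 10 (read(5)): returned '6TNWC', offset=17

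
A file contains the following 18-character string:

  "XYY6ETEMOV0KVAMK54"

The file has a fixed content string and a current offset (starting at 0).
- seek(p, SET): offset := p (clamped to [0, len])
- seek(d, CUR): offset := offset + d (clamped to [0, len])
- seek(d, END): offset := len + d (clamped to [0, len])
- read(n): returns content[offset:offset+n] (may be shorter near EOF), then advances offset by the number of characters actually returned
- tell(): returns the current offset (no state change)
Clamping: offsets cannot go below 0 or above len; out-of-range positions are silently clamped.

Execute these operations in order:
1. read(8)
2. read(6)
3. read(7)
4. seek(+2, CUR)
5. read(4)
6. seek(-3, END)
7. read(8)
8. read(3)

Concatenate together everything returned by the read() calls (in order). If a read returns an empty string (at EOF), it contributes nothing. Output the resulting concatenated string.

Answer: XYY6ETEMOV0KVAMK54K54

Derivation:
After 1 (read(8)): returned 'XYY6ETEM', offset=8
After 2 (read(6)): returned 'OV0KVA', offset=14
After 3 (read(7)): returned 'MK54', offset=18
After 4 (seek(+2, CUR)): offset=18
After 5 (read(4)): returned '', offset=18
After 6 (seek(-3, END)): offset=15
After 7 (read(8)): returned 'K54', offset=18
After 8 (read(3)): returned '', offset=18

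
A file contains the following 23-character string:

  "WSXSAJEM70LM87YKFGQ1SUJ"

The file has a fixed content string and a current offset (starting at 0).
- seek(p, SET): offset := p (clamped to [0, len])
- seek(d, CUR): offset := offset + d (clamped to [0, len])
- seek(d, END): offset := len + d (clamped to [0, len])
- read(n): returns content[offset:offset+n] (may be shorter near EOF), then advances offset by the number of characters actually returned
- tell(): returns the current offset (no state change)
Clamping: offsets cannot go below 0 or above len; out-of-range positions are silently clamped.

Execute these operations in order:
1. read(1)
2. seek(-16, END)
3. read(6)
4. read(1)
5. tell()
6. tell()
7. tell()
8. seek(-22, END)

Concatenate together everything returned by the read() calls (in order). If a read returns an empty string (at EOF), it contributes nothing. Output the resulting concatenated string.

After 1 (read(1)): returned 'W', offset=1
After 2 (seek(-16, END)): offset=7
After 3 (read(6)): returned 'M70LM8', offset=13
After 4 (read(1)): returned '7', offset=14
After 5 (tell()): offset=14
After 6 (tell()): offset=14
After 7 (tell()): offset=14
After 8 (seek(-22, END)): offset=1

Answer: WM70LM87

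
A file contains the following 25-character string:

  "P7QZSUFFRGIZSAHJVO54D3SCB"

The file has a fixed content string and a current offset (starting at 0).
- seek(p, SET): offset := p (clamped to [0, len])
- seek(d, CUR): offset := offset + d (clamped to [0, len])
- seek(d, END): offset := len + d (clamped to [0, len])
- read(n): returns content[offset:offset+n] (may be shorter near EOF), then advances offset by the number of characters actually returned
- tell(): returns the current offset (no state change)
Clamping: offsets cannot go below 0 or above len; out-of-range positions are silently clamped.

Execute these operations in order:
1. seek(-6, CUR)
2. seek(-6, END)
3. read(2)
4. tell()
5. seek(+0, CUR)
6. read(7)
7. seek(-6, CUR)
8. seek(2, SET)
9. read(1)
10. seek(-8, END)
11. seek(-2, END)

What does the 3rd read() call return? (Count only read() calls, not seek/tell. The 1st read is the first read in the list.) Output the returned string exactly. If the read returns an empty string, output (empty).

Answer: Q

Derivation:
After 1 (seek(-6, CUR)): offset=0
After 2 (seek(-6, END)): offset=19
After 3 (read(2)): returned '4D', offset=21
After 4 (tell()): offset=21
After 5 (seek(+0, CUR)): offset=21
After 6 (read(7)): returned '3SCB', offset=25
After 7 (seek(-6, CUR)): offset=19
After 8 (seek(2, SET)): offset=2
After 9 (read(1)): returned 'Q', offset=3
After 10 (seek(-8, END)): offset=17
After 11 (seek(-2, END)): offset=23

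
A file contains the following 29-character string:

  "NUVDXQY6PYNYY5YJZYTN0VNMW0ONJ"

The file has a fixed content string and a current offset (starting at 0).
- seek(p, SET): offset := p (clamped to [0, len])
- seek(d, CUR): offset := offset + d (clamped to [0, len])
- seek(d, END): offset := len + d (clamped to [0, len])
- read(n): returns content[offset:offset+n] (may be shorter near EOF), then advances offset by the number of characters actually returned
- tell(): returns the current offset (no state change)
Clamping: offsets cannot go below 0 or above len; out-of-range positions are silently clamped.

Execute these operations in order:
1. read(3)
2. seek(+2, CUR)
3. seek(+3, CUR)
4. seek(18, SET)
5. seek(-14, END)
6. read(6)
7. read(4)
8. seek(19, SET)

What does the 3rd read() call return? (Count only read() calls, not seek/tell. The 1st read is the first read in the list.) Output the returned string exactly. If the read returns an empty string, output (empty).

After 1 (read(3)): returned 'NUV', offset=3
After 2 (seek(+2, CUR)): offset=5
After 3 (seek(+3, CUR)): offset=8
After 4 (seek(18, SET)): offset=18
After 5 (seek(-14, END)): offset=15
After 6 (read(6)): returned 'JZYTN0', offset=21
After 7 (read(4)): returned 'VNMW', offset=25
After 8 (seek(19, SET)): offset=19

Answer: VNMW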